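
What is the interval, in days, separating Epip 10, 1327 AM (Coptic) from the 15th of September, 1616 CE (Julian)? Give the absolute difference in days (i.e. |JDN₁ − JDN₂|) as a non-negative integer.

1900

First date → JDN 2309660; second date → JDN 2311560.
The interval is |2309660 − 2311560| = 1900 days.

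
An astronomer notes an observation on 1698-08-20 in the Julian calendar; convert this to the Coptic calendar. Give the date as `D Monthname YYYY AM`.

27 Mesori 1414 AM

Both dates share Julian Day Number 2341484; in the Coptic calendar that is 27 Mesori 1414 AM.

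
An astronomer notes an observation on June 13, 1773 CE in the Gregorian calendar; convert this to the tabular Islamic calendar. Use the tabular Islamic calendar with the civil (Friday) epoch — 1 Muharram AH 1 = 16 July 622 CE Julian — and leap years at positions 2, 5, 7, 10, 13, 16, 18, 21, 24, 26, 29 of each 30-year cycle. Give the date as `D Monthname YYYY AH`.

Julian Day Number of the source date = 2368799.
Converting JDN 2368799 to the tabular Islamic calendar gives 22 Rabi' al-Awwal 1187 AH.

22 Rabi' al-Awwal 1187 AH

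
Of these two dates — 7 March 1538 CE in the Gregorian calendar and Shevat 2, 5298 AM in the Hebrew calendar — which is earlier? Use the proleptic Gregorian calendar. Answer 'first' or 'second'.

second

Converting both to JDN: 2282868 vs 2282815; the smaller is the second.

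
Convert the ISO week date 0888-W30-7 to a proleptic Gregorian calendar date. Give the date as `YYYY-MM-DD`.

ISO week 1 of 888 is the week containing the first Thursday of 888.
Week 30, day 7 (Sunday) lands on 0888-07-25.

0888-07-25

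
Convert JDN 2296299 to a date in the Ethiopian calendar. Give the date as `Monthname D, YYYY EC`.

Tahsas 8, 1567 EC

The proleptic Gregorian equivalent of JDN 2296299 is 14 December 1574.
In the Ethiopian calendar that day is Tahsas 8, 1567 EC.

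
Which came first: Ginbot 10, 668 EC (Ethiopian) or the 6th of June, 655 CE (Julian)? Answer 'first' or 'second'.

The two dates have Julian Day Numbers 1968092 and 1960453 respectively.
Since 1960453 < 1968092, the second date comes first.

second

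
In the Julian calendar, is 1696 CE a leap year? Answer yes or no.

yes

1696 mod 4 = 0, so it is a leap year in the Julian calendar.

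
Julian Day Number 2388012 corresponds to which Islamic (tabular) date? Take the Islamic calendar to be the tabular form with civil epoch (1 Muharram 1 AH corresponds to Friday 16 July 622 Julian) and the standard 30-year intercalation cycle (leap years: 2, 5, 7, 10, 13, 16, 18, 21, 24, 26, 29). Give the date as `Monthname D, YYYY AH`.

Jumada al-Thani 10, 1241 AH

JDN 2388012 is 20 January 1826 in the Gregorian calendar.
In the tabular Islamic calendar that day is Jumada al-Thani 10, 1241 AH.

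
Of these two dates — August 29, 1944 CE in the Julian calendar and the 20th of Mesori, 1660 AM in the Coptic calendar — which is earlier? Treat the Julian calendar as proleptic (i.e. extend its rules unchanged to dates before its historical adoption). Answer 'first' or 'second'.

The two dates have Julian Day Numbers 2431345 and 2431329 respectively.
Since 2431329 < 2431345, the second date comes first.

second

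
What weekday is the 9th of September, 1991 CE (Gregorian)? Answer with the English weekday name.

Since JDN mod 7 = 0 (0 = Monday), the day is Monday.

Monday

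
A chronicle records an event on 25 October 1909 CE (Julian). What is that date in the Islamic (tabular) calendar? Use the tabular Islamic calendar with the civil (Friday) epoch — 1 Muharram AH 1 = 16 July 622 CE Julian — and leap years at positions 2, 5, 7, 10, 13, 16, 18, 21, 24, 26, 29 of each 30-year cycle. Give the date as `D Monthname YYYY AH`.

23 Shawwal 1327 AH

The source date corresponds to 7 November 1909 in the Gregorian calendar (JDN 2418618).
That day falls on 23 Shawwal 1327 AH in the tabular Islamic calendar.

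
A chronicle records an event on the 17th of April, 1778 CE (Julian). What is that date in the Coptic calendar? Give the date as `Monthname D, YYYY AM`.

Julian Day Number of the source date = 2370579.
Converting JDN 2370579 to the Coptic calendar gives 22 Parmouti 1494 AM.

Parmouti 22, 1494 AM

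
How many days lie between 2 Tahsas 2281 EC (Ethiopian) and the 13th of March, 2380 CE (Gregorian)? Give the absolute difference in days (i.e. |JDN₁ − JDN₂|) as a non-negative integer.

First date → JDN 2557082; second date → JDN 2590409.
The interval is |2557082 − 2590409| = 33327 days.

33327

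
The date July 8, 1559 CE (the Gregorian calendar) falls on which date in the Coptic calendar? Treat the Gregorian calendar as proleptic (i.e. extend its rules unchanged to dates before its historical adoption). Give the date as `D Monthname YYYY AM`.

4 Epip 1275 AM

Both dates share Julian Day Number 2290661; in the Coptic calendar that is 4 Epip 1275 AM.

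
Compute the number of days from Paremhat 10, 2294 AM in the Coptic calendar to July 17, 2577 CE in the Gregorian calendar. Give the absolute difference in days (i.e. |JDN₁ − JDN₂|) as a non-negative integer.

JDN of the first date = 2662737.
JDN of the second date = 2662488.
|2662488 − 2662737| = 249.

249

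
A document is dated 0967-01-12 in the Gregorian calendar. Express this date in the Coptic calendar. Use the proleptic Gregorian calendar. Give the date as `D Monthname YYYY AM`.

12 Tobi 683 AM

Both dates share Julian Day Number 2074261; in the Coptic calendar that is 12 Tobi 683 AM.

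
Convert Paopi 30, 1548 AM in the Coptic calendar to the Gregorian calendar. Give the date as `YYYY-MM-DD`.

Both dates share Julian Day Number 2390131; in the Gregorian calendar that is 9 November 1831 CE.

1831-11-09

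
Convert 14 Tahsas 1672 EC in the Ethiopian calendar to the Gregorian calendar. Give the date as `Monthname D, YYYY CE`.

December 21, 1679 CE

Both dates share Julian Day Number 2334657; in the Gregorian calendar that is 21 December 1679 CE.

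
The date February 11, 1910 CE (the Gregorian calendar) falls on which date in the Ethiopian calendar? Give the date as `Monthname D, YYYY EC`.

Julian Day Number of the source date = 2418714.
Converting JDN 2418714 to the Ethiopian calendar gives 4 Yekatit 1902 EC.

Yekatit 4, 1902 EC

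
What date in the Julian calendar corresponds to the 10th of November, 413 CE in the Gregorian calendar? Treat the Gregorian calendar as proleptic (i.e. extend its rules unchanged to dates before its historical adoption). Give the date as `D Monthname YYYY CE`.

For dates in this range the Gregorian date is 1 day ahead of the Julian.
10 November 413 Gregorian − 1 day → 9 November 413 Julian.

9 November 413 CE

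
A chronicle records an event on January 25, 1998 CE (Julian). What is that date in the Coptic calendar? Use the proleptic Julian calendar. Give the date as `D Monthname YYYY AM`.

Both dates share Julian Day Number 2450852; in the Coptic calendar that is 30 Tobi 1714 AM.

30 Tobi 1714 AM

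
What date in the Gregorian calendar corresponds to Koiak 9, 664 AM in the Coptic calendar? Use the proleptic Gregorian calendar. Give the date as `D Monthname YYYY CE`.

11 December 947 CE

Both dates share Julian Day Number 2067289; in the Gregorian calendar that is 11 December 947 CE.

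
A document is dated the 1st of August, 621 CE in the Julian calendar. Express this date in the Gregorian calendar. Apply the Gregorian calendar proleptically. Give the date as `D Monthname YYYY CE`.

At this point the Julian calendar is 3 days behind the Gregorian.
1 August 621 Julian + 3 days → 4 August 621 Gregorian.

4 August 621 CE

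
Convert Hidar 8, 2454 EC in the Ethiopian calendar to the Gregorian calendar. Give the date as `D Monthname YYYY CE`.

Julian Day Number of the source date = 2620246.
Converting JDN 2620246 to the Gregorian calendar gives 20 November 2461 CE.

20 November 2461 CE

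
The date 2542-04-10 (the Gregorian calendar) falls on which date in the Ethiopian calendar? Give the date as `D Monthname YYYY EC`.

Both dates share Julian Day Number 2649606; in the Ethiopian calendar that is 28 Megabit 2534 EC.

28 Megabit 2534 EC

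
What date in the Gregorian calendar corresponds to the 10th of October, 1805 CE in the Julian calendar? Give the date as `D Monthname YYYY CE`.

The Julian–Gregorian offset here is 12 days (Julian trailing).
10 October 1805 Julian + 12 days → 22 October 1805 Gregorian.

22 October 1805 CE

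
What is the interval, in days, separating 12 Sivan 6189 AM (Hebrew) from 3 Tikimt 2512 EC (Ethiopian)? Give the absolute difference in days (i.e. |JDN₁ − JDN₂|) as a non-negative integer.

First date → JDN 2608399; second date → JDN 2641396.
The interval is |2608399 − 2641396| = 32997 days.

32997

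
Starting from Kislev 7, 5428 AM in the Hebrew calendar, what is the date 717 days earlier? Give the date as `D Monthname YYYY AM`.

Counting 717 days back from JDN 2330246 reaches JDN 2329529, which is 28 Kislev 5426 AM.

28 Kislev 5426 AM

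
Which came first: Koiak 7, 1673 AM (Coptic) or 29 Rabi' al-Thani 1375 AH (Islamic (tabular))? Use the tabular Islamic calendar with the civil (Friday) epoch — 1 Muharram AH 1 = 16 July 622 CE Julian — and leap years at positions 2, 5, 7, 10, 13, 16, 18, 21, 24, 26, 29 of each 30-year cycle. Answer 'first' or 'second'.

second

Converting both to JDN: 2435824 vs 2435457; the smaller is the second.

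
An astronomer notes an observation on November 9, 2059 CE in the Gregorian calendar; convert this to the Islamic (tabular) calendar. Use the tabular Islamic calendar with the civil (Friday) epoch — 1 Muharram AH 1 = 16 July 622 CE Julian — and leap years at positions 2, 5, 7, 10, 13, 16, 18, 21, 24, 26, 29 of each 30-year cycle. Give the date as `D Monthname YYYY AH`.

Both dates share Julian Day Number 2473407; in the tabular Islamic calendar that is 3 Jumada al-Thani 1482 AH.

3 Jumada al-Thani 1482 AH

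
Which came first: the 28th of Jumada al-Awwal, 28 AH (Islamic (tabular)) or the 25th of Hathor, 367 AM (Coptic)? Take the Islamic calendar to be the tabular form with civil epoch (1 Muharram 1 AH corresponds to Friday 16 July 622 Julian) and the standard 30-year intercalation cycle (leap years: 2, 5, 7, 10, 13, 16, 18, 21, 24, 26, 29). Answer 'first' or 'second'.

First date → JDN 1958153; second date → JDN 1958795.
JDN 1958153 < JDN 1958795, so the first date is earlier.

first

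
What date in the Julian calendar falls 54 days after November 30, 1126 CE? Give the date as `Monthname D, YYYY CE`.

The starting date is JDN 2132663; 2132663 + 54 = 2132717.
JDN 2132717 corresponds to January 23, 1127 CE.

January 23, 1127 CE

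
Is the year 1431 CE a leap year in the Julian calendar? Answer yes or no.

1431 mod 4 = 3, so it is a common year in the Julian calendar.

no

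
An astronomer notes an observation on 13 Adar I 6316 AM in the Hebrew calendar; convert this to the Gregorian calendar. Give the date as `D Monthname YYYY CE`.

Julian Day Number of the source date = 2654676.
Converting JDN 2654676 to the Gregorian calendar gives 26 February 2556 CE.

26 February 2556 CE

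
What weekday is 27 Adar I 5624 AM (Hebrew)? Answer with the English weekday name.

This is JDN 2401936 (5 March 1864 Gregorian).
JDN 2401936 mod 7 = 5, and JDN 0 was a Monday, so this is a Saturday.

Saturday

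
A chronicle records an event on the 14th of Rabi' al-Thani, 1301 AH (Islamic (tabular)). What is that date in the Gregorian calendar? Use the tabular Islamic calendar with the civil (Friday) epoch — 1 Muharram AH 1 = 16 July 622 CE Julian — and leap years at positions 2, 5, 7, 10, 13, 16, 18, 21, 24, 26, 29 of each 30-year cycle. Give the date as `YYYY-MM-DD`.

Both dates share Julian Day Number 2409219; in the Gregorian calendar that is 12 February 1884 CE.

1884-02-12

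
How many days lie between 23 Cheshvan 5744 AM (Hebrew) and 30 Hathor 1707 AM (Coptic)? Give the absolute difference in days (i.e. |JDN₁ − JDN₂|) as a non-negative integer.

First date → JDN 2445638; second date → JDN 2448235.
The interval is |2445638 − 2448235| = 2597 days.

2597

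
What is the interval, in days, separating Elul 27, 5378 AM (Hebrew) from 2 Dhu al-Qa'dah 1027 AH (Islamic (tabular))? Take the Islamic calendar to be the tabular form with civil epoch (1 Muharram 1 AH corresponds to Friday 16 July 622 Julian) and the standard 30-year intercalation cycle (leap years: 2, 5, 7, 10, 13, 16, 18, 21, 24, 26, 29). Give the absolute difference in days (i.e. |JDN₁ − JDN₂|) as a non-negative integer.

34

First date → JDN 2312282; second date → JDN 2312316.
The interval is |2312282 − 2312316| = 34 days.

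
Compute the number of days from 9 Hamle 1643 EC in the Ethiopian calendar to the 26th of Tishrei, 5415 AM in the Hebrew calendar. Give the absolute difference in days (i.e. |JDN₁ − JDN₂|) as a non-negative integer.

First date → JDN 2324269; second date → JDN 2325451.
The interval is |2324269 − 2325451| = 1182 days.

1182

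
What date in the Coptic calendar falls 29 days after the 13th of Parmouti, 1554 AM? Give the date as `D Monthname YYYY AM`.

12 Pashons 1554 AM

The starting date is JDN 2392485; 2392485 + 29 = 2392514.
JDN 2392514 corresponds to 12 Pashons 1554 AM.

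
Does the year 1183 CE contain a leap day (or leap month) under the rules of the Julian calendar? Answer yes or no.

1183 mod 4 = 3, so it is a common year in the Julian calendar.

no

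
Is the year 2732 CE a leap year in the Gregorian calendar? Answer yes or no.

2732 is divisible by 4 and not by 100, so it is a leap year.

yes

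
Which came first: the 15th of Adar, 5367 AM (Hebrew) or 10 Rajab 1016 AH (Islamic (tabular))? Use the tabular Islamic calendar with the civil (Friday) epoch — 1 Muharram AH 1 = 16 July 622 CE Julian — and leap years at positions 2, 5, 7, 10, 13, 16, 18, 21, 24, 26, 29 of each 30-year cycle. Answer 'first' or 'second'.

First date → JDN 2308077; second date → JDN 2308308.
JDN 2308077 < JDN 2308308, so the first date is earlier.

first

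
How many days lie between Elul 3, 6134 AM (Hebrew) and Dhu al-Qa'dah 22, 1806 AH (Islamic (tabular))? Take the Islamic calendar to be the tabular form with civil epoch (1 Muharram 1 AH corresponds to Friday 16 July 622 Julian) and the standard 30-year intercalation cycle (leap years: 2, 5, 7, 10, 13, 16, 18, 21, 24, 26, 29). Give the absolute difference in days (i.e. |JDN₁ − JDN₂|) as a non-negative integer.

First date → JDN 2588370; second date → JDN 2588388.
The interval is |2588370 − 2588388| = 18 days.

18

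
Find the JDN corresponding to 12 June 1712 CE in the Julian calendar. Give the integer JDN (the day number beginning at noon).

Equivalently 23 June 1712 (Gregorian).
JDN 2299161 is 15 October 1582 CE (Gregorian); the target day is +47368 days from there, so JDN = 2346529.

2346529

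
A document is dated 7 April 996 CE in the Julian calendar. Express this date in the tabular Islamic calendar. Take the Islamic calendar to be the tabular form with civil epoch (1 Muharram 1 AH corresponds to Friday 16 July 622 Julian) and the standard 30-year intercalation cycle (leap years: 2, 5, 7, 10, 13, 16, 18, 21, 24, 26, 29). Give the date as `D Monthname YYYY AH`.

15 Rabi' al-Awwal 386 AH

The source date corresponds to 12 April 996 in the proleptic Gregorian calendar (JDN 2084944).
That day falls on 15 Rabi' al-Awwal 386 AH in the tabular Islamic calendar.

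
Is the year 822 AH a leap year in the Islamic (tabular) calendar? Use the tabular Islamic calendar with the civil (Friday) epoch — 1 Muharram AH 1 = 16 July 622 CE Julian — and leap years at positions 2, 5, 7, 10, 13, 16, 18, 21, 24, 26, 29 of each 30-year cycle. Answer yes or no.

Year 822 AH is year 12 of its 30-year cycle; leap positions are 2, 5, 7, 10, 13, 16, 18, 21, 24, 26, 29, so it is a common year (354 days).

no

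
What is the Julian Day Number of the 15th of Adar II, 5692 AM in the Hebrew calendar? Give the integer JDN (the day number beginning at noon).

Equivalently 23 March 1932 (Gregorian).
JDN 2299161 is 15 October 1582 CE (Gregorian); the target day is +127629 days from there, so JDN = 2426790.

2426790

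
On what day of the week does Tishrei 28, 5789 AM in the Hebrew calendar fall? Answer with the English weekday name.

Equivalently 18 October 2028 Gregorian, JDN 2462063.
JDN 2462063 mod 7 = 2, and JDN 0 was a Monday, so this is a Wednesday.

Wednesday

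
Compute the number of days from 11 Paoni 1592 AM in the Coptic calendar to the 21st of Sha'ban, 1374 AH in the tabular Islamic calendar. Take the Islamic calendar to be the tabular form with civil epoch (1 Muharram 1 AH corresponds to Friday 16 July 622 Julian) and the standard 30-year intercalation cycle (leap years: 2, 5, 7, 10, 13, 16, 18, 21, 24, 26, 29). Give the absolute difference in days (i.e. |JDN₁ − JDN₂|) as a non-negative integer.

JDN of the first date = 2406423.
JDN of the second date = 2435212.
|2435212 − 2406423| = 28789.

28789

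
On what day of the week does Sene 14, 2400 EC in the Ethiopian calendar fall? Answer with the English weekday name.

In the Gregorian calendar this is 24 June 2408 (JDN 2600739).
JDN 2600739 mod 7 = 1, and JDN 0 was a Monday, so this is a Tuesday.

Tuesday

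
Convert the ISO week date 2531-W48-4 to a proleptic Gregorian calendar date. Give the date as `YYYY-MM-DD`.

2531-11-29

ISO week 1 of 2531 is the week containing the first Thursday of 2531.
Week 48, day 4 (Thursday) lands on 2531-11-29.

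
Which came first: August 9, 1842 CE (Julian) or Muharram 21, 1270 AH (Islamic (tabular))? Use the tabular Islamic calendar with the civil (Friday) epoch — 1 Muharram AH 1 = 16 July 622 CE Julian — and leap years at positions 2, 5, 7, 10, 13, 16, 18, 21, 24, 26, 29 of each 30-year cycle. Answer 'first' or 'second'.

First date → JDN 2394069; second date → JDN 2398151.
JDN 2394069 < JDN 2398151, so the first date is earlier.

first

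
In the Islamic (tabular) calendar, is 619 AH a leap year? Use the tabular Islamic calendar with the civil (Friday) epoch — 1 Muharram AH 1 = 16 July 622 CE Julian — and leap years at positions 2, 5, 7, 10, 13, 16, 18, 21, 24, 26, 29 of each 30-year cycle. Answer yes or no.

Year 619 AH is year 19 of its 30-year cycle; leap positions are 2, 5, 7, 10, 13, 16, 18, 21, 24, 26, 29, so it is a common year (354 days).

no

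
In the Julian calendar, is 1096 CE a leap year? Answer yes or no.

1096 mod 4 = 0, so it is a leap year in the Julian calendar.

yes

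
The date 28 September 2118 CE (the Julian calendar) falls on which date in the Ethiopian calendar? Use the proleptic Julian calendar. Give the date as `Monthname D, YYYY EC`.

Tikimt 1, 2111 EC

Both dates share Julian Day Number 2494928; in the Ethiopian calendar that is 1 Tikimt 2111 EC.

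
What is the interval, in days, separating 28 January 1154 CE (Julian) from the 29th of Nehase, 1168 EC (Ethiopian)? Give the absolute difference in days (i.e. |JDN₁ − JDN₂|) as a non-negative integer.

8242

JDN of the first date = 2142584.
JDN of the second date = 2150826.
|2150826 − 2142584| = 8242.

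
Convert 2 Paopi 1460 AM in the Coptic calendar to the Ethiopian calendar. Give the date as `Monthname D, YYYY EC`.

Tikimt 2, 1736 EC

Julian Day Number of the source date = 2357961.
Converting JDN 2357961 to the Ethiopian calendar gives 2 Tikimt 1736 EC.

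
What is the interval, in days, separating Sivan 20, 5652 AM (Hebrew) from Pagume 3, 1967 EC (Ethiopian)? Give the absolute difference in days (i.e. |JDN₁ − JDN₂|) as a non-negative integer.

30399

JDN of the first date = 2412265.
JDN of the second date = 2442664.
|2442664 − 2412265| = 30399.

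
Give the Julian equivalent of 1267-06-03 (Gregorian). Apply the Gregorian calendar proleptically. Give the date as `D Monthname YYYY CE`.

The Julian–Gregorian offset here is 7 days (Julian trailing).
3 June 1267 Gregorian − 7 days → 27 May 1267 Julian.

27 May 1267 CE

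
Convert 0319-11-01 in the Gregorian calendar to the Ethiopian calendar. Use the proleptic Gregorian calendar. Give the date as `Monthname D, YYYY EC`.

Hidar 3, 312 EC

Julian Day Number of the source date = 1837876.
Converting JDN 1837876 to the Ethiopian calendar gives 3 Hidar 312 EC.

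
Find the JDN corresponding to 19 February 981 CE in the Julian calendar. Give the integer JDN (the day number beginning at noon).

2079418

In the proleptic Gregorian calendar the same day is 24 February 981.
JDN 2400001 is 17 November 1858 CE (Gregorian), MJD 0; the target day is −320583 days from there, so JDN = 2079418.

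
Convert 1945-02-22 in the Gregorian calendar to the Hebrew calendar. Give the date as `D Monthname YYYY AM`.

9 Adar 5705 AM

Both dates share Julian Day Number 2431509; in the Hebrew calendar that is 9 Adar 5705 AM.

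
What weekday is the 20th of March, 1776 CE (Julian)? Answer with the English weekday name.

This is JDN 2369821 (31 March 1776 Gregorian).
Since JDN mod 7 = 6 (0 = Monday), the day is Sunday.

Sunday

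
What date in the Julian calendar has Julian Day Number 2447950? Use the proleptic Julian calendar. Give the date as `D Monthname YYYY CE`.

The Gregorian equivalent of JDN 2447950 is 27 February 1990.
In the Julian calendar that day is 14 February 1990 CE.

14 February 1990 CE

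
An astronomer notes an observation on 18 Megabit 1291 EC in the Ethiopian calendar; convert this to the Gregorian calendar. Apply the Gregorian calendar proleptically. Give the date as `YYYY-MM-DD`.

Both dates share Julian Day Number 2195590; in the Gregorian calendar that is 21 March 1299 CE.

1299-03-21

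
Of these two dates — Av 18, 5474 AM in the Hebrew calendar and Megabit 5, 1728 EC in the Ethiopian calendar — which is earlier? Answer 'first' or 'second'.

first

The two dates have Julian Day Numbers 2347296 and 2355192 respectively.
Since 2347296 < 2355192, the first date comes first.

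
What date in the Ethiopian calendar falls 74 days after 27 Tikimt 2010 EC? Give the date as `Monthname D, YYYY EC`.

Tir 11, 2010 EC

The starting date is JDN 2458064; 2458064 + 74 = 2458138.
JDN 2458138 corresponds to Tir 11, 2010 EC.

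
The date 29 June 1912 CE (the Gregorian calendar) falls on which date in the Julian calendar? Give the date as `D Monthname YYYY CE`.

The Julian–Gregorian offset here is 13 days (Julian trailing).
29 June 1912 Gregorian − 13 days → 16 June 1912 Julian.

16 June 1912 CE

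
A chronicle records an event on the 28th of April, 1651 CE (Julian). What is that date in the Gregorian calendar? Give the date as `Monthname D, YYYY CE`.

The Julian–Gregorian offset here is 10 days (Julian trailing).
28 April 1651 Julian + 10 days → 8 May 1651 Gregorian.

May 8, 1651 CE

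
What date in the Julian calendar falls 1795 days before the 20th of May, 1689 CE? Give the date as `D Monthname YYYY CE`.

JDN of the 20th of May, 1689 CE = 2338105.
2338105 − 1795 = 2336310.
JDN 2336310 in the Julian calendar is 20 June 1684 CE.

20 June 1684 CE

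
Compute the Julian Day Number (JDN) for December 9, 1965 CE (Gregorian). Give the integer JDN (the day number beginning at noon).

2439104

JDN 2299161 is 15 October 1582 CE (Gregorian); the target day is +139943 days from there, so JDN = 2439104.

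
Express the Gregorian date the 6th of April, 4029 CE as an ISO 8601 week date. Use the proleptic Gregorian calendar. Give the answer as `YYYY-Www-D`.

The weekday is Friday (ISO weekday 5).
That Friday belongs to ISO week 14 of ISO year 4029.

4029-W14-5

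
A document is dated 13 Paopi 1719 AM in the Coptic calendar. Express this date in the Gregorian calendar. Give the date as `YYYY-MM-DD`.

Both dates share Julian Day Number 2452571; in the Gregorian calendar that is 23 October 2002 CE.

2002-10-23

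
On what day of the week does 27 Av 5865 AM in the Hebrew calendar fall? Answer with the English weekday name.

This is JDN 2490115 (8 August 2105 Gregorian).
Since JDN mod 7 = 5 (0 = Monday), the day is Saturday.

Saturday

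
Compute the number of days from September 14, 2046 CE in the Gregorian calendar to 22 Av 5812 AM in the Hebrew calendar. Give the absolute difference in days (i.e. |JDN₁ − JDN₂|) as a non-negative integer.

JDN of the first date = 2468603.
JDN of the second date = 2470767.
|2470767 − 2468603| = 2164.

2164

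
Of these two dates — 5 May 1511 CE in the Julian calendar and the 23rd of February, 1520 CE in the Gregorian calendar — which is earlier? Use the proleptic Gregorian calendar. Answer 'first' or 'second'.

The two dates have Julian Day Numbers 2273075 and 2276281 respectively.
Since 2273075 < 2276281, the first date comes first.

first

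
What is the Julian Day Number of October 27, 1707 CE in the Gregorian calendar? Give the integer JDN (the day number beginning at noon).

JDN 2451545 is 1 January 2000 CE (Gregorian); the target day is −106717 days from there, so JDN = 2344828.

2344828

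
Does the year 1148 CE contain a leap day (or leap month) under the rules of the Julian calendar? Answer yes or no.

yes

1148 mod 4 = 0, so it is a leap year in the Julian calendar.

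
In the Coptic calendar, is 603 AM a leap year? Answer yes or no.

yes

603 mod 4 = 3; in the Coptic calendar a year is leap when year mod 4 = 3, so it is a leap year.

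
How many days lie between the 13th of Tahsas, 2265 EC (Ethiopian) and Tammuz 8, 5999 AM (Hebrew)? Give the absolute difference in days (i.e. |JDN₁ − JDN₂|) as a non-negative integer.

12220

JDN of the first date = 2551249.
JDN of the second date = 2539029.
|2539029 − 2551249| = 12220.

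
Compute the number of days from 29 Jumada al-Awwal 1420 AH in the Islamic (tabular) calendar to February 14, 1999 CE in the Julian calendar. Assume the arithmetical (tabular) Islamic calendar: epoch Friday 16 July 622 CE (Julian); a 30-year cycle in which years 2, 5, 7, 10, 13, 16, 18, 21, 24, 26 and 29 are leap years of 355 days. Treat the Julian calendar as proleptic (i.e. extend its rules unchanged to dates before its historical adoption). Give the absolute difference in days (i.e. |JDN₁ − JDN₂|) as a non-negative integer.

195

First date → JDN 2451432; second date → JDN 2451237.
The interval is |2451432 − 2451237| = 195 days.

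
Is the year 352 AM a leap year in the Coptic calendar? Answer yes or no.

no

352 mod 4 = 0; in the Coptic calendar a year is leap when year mod 4 = 3, so it is a common year.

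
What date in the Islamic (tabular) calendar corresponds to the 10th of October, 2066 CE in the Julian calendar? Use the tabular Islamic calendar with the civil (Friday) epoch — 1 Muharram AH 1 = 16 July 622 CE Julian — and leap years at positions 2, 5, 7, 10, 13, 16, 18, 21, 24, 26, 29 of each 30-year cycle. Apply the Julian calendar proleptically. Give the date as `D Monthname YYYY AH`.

3 Sha'ban 1489 AH

Both dates share Julian Day Number 2475947; in the tabular Islamic calendar that is 3 Sha'ban 1489 AH.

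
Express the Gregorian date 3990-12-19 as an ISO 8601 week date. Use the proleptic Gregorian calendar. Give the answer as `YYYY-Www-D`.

3990-W51-3

The weekday is Wednesday (ISO weekday 3).
That Wednesday belongs to ISO week 51 of ISO year 3990.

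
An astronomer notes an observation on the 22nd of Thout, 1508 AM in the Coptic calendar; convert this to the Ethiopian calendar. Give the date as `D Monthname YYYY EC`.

The source date corresponds to 1 October 1791 in the Gregorian calendar (JDN 2375483).
That day falls on 22 Meskerem 1784 EC in the Ethiopian calendar.

22 Meskerem 1784 EC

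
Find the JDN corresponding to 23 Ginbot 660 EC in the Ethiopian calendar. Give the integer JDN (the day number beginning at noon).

In the proleptic Gregorian calendar the same day is 21 May 668.
JDN 2451545 is 1 January 2000 CE (Gregorian); the target day is −486362 days from there, so JDN = 1965183.

1965183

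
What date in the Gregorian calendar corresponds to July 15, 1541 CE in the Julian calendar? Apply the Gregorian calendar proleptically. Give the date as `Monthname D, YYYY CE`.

July 25, 1541 CE

The Julian–Gregorian offset here is 10 days (Julian trailing).
15 July 1541 Julian + 10 days → 25 July 1541 Gregorian.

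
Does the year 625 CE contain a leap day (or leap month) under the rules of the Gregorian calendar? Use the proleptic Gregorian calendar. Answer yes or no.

no

625 is not divisible by 4, so it is a common year.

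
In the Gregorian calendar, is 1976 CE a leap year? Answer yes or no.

1976 is divisible by 4 and not by 100, so it is a leap year.

yes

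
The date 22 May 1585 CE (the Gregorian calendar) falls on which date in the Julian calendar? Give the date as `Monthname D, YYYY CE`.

For dates in this range the Gregorian date is 10 days ahead of the Julian.
22 May 1585 Gregorian − 10 days → 12 May 1585 Julian.

May 12, 1585 CE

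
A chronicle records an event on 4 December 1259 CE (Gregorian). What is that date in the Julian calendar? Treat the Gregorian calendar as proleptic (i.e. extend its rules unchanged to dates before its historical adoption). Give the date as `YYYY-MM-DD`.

The Julian–Gregorian offset here is 7 days (Julian trailing).
4 December 1259 Gregorian − 7 days → 27 November 1259 Julian.

1259-11-27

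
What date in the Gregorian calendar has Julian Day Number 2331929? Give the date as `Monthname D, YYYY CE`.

July 2, 1672 CE

Counting from JDN 2299161 = 15 Oct 1582 gives an offset of 32768 days.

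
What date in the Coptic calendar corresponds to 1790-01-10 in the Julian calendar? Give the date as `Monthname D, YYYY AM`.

Tobi 15, 1506 AM

Julian Day Number of the source date = 2374865.
Converting JDN 2374865 to the Coptic calendar gives 15 Tobi 1506 AM.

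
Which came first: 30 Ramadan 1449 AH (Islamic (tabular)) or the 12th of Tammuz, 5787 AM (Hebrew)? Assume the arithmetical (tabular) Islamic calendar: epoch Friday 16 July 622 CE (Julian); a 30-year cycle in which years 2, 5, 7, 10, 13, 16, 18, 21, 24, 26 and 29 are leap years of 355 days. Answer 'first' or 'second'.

First date → JDN 2461828; second date → JDN 2461604.
JDN 2461604 < JDN 2461828, so the second date is earlier.

second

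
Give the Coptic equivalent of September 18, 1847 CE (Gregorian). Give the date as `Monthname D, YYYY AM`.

Thout 8, 1564 AM

Julian Day Number of the source date = 2395923.
Converting JDN 2395923 to the Coptic calendar gives 8 Thout 1564 AM.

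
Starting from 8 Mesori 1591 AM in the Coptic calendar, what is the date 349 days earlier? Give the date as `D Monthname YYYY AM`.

Counting 349 days back from JDN 2406114 reaches JDN 2405765, which is 24 Mesori 1590 AM.

24 Mesori 1590 AM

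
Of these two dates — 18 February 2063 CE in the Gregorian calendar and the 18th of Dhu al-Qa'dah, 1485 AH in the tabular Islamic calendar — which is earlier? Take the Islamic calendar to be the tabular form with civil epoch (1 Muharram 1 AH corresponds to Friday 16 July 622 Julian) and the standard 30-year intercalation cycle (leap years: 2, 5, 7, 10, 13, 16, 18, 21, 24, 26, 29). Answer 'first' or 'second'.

first

Converting both to JDN: 2474604 vs 2474632; the smaller is the first.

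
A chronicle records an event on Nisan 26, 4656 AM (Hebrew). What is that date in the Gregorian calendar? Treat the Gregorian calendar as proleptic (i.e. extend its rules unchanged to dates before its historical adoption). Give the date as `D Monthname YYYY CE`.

16 April 896 CE

Julian Day Number of the source date = 2048424.
Converting JDN 2048424 to the Gregorian calendar gives 16 April 896 CE.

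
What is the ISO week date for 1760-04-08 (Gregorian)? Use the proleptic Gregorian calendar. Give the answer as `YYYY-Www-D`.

1760-W15-2

The weekday is Tuesday (ISO weekday 2).
That Tuesday belongs to ISO week 15 of ISO year 1760.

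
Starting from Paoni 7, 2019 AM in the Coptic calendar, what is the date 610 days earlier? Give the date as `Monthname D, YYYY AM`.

JDN of Paoni 7, 2019 AM = 2562380.
2562380 − 610 = 2561770.
JDN 2561770 in the Coptic calendar is Paopi 2, 2018 AM.

Paopi 2, 2018 AM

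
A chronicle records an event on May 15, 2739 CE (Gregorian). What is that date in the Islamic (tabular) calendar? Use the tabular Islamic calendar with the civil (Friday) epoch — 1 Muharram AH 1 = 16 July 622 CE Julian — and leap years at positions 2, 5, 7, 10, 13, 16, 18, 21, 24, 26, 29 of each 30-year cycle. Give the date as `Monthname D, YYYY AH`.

Julian Day Number of the source date = 2721593.
Converting JDN 2721593 to the tabular Islamic calendar gives 14 Shawwal 2182 AH.

Shawwal 14, 2182 AH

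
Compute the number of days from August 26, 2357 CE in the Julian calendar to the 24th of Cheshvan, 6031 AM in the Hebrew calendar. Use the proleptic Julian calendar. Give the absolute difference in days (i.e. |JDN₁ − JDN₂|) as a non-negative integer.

31717

First date → JDN 2582190; second date → JDN 2550473.
The interval is |2582190 − 2550473| = 31717 days.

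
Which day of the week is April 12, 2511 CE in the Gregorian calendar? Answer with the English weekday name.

Sunday

Since JDN mod 7 = 6 (0 = Monday), the day is Sunday.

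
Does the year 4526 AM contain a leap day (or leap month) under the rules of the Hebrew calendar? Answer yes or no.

no

Hebrew year 4526 is year 4 of its 19-year Metonic cycle; leap years are at positions 3, 6, 8, 11, 14, 17, 19, so it is a common year (12 months).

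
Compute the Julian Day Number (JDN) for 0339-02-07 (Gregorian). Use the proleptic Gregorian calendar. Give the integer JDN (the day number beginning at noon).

JDN 2400001 is 17 November 1858 CE (Gregorian), MJD 0; the target day is −555087 days from there, so JDN = 1844914.

1844914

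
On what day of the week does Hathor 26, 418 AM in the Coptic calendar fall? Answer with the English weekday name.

Tuesday

Equivalently 26 November 701 Gregorian, JDN 1977424.
1977424 ≡ 1 (mod 7); counting from Monday = 0 gives Tuesday.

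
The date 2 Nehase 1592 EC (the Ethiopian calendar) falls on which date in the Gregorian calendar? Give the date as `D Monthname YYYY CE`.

Julian Day Number of the source date = 2305665.
Converting JDN 2305665 to the Gregorian calendar gives 5 August 1600 CE.

5 August 1600 CE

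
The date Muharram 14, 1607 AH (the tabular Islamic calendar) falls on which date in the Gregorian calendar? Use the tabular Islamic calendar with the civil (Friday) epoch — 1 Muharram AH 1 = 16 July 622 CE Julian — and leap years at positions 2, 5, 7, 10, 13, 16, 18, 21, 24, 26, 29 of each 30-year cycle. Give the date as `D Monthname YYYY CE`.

Julian Day Number of the source date = 2517566.
Converting JDN 2517566 to the Gregorian calendar gives 4 October 2180 CE.

4 October 2180 CE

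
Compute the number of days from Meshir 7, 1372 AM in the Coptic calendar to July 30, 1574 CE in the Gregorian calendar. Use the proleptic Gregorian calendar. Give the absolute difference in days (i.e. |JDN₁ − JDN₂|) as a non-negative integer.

29782

JDN of the first date = 2325944.
JDN of the second date = 2296162.
|2296162 − 2325944| = 29782.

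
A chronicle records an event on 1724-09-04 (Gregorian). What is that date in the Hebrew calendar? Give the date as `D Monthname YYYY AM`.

16 Elul 5484 AM

Julian Day Number of the source date = 2350985.
Converting JDN 2350985 to the Hebrew calendar gives 16 Elul 5484 AM.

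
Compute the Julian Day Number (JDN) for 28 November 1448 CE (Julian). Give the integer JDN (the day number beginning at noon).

2250272

In the proleptic Gregorian calendar the same day is 7 December 1448.
JDN 2400001 is 17 November 1858 CE (Gregorian), MJD 0; the target day is −149729 days from there, so JDN = 2250272.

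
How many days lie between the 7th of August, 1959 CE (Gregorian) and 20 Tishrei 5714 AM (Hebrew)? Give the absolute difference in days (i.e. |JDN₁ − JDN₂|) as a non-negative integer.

JDN of the first date = 2436788.
JDN of the second date = 2434650.
|2434650 − 2436788| = 2138.

2138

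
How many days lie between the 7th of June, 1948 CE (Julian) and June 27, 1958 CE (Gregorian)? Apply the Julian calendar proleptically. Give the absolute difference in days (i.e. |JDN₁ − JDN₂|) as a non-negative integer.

3659

First date → JDN 2432723; second date → JDN 2436382.
The interval is |2432723 − 2436382| = 3659 days.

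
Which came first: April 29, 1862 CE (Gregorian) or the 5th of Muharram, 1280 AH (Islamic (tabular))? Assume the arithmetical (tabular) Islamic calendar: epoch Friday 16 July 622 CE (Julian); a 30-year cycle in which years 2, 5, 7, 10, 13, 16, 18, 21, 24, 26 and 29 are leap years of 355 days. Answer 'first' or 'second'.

first

First date → JDN 2401260; second date → JDN 2401679.
JDN 2401260 < JDN 2401679, so the first date is earlier.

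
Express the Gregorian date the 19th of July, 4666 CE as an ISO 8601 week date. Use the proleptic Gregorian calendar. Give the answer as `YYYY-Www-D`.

The weekday is Thursday (ISO weekday 4).
That Thursday belongs to ISO week 29 of ISO year 4666.

4666-W29-4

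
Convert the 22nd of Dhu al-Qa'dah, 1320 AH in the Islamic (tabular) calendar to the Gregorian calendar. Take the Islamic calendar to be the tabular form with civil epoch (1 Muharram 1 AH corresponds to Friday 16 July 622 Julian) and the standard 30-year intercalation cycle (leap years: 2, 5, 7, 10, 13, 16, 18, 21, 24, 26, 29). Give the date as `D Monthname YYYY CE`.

Julian Day Number of the source date = 2416166.
Converting JDN 2416166 to the Gregorian calendar gives 20 February 1903 CE.

20 February 1903 CE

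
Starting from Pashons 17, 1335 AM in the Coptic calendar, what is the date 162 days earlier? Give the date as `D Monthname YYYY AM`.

JDN of Pashons 17, 1335 AM = 2312529.
2312529 − 162 = 2312367.
JDN 2312367 in the Coptic calendar is 5 Koiak 1335 AM.

5 Koiak 1335 AM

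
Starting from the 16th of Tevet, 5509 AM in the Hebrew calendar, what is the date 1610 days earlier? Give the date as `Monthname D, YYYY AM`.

Elul 2, 5504 AM

JDN of the 16th of Tevet, 5509 AM = 2359875.
2359875 − 1610 = 2358265.
JDN 2358265 in the Hebrew calendar is Elul 2, 5504 AM.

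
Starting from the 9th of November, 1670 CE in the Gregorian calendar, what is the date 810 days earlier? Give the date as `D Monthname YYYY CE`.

JDN of the 9th of November, 1670 CE = 2331328.
2331328 − 810 = 2330518.
JDN 2330518 in the Gregorian calendar is 21 August 1668 CE.

21 August 1668 CE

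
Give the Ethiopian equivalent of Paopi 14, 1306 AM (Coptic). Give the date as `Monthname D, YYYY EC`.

The source date corresponds to 21 October 1589 in the Gregorian calendar (JDN 2301724).
That day falls on 14 Tikimt 1582 EC in the Ethiopian calendar.

Tikimt 14, 1582 EC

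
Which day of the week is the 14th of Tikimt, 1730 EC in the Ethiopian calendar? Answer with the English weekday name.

Tuesday

In the Gregorian calendar this is 22 October 1737 (JDN 2355781).
Since JDN mod 7 = 1 (0 = Monday), the day is Tuesday.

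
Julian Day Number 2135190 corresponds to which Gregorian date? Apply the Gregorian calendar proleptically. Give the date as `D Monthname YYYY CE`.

7 November 1133 CE

Counting from JDN 2299161 = 15 Oct 1582 gives an offset of -163971 days.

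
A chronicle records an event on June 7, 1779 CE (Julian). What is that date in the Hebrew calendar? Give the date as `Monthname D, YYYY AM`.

Tammuz 4, 5539 AM

Both dates share Julian Day Number 2370995; in the Hebrew calendar that is 4 Tammuz 5539 AM.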